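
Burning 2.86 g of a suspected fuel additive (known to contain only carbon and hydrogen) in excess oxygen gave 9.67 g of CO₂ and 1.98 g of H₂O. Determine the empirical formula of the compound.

CH

mol C = 9.67 g CO₂ ÷ 44.009 g/mol = 0.2197 mol
mol H = 2 × 1.98 g H₂O ÷ 18.015 g/mol = 0.2198 mol
Divide by the smallest (0.2197 mol): C 1.000, H 1.000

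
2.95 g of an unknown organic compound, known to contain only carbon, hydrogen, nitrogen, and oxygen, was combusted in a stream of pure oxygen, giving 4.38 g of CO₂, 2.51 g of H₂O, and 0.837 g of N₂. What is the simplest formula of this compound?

mol C = 4.38 g CO₂ ÷ 44.009 g/mol = 0.09953 mol
mol H = 2 × 2.51 g H₂O ÷ 18.015 g/mol = 0.2787 mol
mol N = 2 × 0.837 g N₂ ÷ 28.014 g/mol = 0.05976 mol
mass O = 2.95 − (1.195 + 0.2809 + 0.8370) = 0.6367 g → mol O = 0.6367 ÷ 15.999 = 0.03980 mol
Divide by the smallest (0.03980 mol): C 2.501, H 7.002, N 1.502, O 1.000
Multiplying each by 2 gives whole numbers: C 5.00, H 14.00, N 3.00, O 2.00

C5H14N3O2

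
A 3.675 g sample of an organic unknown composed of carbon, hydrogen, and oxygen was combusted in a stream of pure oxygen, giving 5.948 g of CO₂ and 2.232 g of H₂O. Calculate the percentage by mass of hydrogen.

mol C = 5.948 g CO₂ ÷ 44.009 g/mol = 0.13515 mol
mol H = 2 × 2.232 g H₂O ÷ 18.015 g/mol = 0.24779 mol
mass O = 3.675 − (1.6233 + 0.24978) = 1.8019 g → mol O = 1.8019 ÷ 15.999 = 0.11262 mol
mass % H = 0.24978 g ÷ 3.675 g × 100%

6.80%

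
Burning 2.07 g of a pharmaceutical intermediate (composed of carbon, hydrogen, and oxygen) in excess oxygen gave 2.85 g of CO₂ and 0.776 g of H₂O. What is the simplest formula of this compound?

mol C = 2.85 g CO₂ ÷ 44.009 g/mol = 0.06476 mol
mol H = 2 × 0.776 g H₂O ÷ 18.015 g/mol = 0.08615 mol
mass O = 2.07 − (0.7778 + 0.08684) = 1.205 g → mol O = 1.205 ÷ 15.999 = 0.07534 mol
Divide by the smallest (0.06476 mol): C 1.000, H 1.330, O 1.163
Multiplying each by 6 gives whole numbers: C 6.00, H 7.98, O 6.98

C6H8O7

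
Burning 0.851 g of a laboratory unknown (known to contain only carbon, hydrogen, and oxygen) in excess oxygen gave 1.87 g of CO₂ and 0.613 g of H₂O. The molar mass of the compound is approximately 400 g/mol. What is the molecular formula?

mol C = 1.87 g CO₂ ÷ 44.009 g/mol = 0.04249 mol
mol H = 2 × 0.613 g H₂O ÷ 18.015 g/mol = 0.06805 mol
mass O = 0.851 − (0.5104 + 0.06860) = 0.2720 g → mol O = 0.2720 ÷ 15.999 = 0.01700 mol
Divide by the smallest (0.01700 mol): C 2.499, H 4.002, O 1.000
Multiplying each by 2 gives whole numbers: C 5.00, H 8.00, O 2.00
Empirical formula: C5H8O2
Empirical-formula mass = 100.12 g/mol; 400 ÷ 100.12 ≈ 4, so the molecular formula is C20H32O8.

C20H32O8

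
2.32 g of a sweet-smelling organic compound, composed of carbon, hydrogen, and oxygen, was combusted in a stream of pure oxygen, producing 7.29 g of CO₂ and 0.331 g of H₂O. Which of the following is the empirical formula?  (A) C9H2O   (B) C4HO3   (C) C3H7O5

(A) C9H2O

mol C = 7.29 g CO₂ ÷ 44.009 g/mol = 0.1656 mol
mol H = 2 × 0.331 g H₂O ÷ 18.015 g/mol = 0.03675 mol
mass O = 2.32 − (1.990 + 0.03704) = 0.2934 g → mol O = 0.2934 ÷ 15.999 = 0.01834 mol
Divide by the smallest (0.01834 mol): C 9.034, H 2.004, O 1.000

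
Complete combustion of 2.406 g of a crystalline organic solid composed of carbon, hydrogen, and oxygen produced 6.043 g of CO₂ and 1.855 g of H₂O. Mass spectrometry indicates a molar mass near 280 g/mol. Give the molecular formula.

C16H24O4

mol C = 6.043 g CO₂ ÷ 44.009 g/mol = 0.13731 mol
mol H = 2 × 1.855 g H₂O ÷ 18.015 g/mol = 0.20594 mol
mass O = 2.406 − (1.6493 + 0.20759) = 0.54915 g → mol O = 0.54915 ÷ 15.999 = 0.034324 mol
Divide by the smallest (0.034324 mol): C 4.000, H 6.000, O 1.000
Empirical formula: C4H6O
Empirical-formula mass = 70.09 g/mol; 280 ÷ 70.09 ≈ 4, so the molecular formula is C16H24O4.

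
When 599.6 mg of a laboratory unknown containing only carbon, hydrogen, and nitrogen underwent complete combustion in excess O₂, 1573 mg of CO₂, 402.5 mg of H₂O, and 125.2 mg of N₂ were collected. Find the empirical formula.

mol C = 1.573 g CO₂ ÷ 44.009 g/mol = 0.035743 mol
mol H = 2 × 0.4025 g H₂O ÷ 18.015 g/mol = 0.044685 mol
mol N = 2 × 0.1252 g N₂ ÷ 28.014 g/mol = 0.0089384 mol
Divide by the smallest (0.0089384 mol): C 3.999, H 4.999, N 1.000

C4H5N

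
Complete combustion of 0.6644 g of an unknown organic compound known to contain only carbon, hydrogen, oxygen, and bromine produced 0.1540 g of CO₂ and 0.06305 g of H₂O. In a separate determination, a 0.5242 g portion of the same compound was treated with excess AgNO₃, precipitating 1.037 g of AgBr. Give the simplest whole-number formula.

mol C = 0.1540 g CO₂ ÷ 44.009 g/mol = 0.0034993 mol
mol H = 2 × 0.06305 g H₂O ÷ 18.015 g/mol = 0.0069997 mol
From the AgBr data: mol Br per gram of compound = (1.037 ÷ 187.772) ÷ 0.5242 = 0.010535 mol/g, so in the 0.6644 g combustion sample mol Br = 0.0069997 mol
mass O = 0.6644 − (0.042030 + 0.0070557 + 0.55931) = 0.056009 g → mol O = 0.056009 ÷ 15.999 = 0.0035008 mol
Divide by the smallest (0.0034993 mol): C 1.000, H 2.000, Br 2.000, O 1.000

CH2Br2O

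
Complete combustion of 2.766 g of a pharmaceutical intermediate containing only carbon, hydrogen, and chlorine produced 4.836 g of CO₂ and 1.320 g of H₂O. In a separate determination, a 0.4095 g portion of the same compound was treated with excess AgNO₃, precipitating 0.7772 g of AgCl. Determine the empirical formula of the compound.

mol C = 4.836 g CO₂ ÷ 44.009 g/mol = 0.10989 mol
mol H = 2 × 1.320 g H₂O ÷ 18.015 g/mol = 0.14654 mol
From the AgCl data: mol Cl per gram of compound = (0.7772 ÷ 143.318) ÷ 0.4095 = 0.013243 mol/g, so in the 2.766 g combustion sample mol Cl = 0.036629 mol
Divide by the smallest (0.036629 mol): C 3.000, H 4.001, Cl 1.000

C3H4Cl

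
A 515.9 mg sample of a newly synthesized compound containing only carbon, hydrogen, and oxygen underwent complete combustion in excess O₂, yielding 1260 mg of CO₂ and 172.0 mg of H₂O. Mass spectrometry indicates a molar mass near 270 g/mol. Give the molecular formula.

C15H10O5

mol C = 1.260 g CO₂ ÷ 44.009 g/mol = 0.028631 mol
mol H = 2 × 0.1720 g H₂O ÷ 18.015 g/mol = 0.019095 mol
mass O = 0.5159 − (0.34388 + 0.019248) = 0.15277 g → mol O = 0.15277 ÷ 15.999 = 0.0095488 mol
Divide by the smallest (0.0095488 mol): C 2.998, H 2.000, O 1.000
Empirical formula: C3H2O
Empirical-formula mass = 54.05 g/mol; 270 ÷ 54.05 ≈ 5, so the molecular formula is C15H10O5.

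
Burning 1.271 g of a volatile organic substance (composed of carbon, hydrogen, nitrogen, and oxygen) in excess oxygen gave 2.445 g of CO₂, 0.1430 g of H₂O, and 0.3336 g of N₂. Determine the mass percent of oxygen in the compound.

19.99%

mol C = 2.445 g CO₂ ÷ 44.009 g/mol = 0.055557 mol
mol H = 2 × 0.1430 g H₂O ÷ 18.015 g/mol = 0.015876 mol
mol N = 2 × 0.3336 g N₂ ÷ 28.014 g/mol = 0.023817 mol
mass O = 1.271 − (0.66729 + 0.016003 + 0.33360) = 0.25410 g → mol O = 0.25410 ÷ 15.999 = 0.015883 mol
mass % O = 0.25410 g ÷ 1.271 g × 100%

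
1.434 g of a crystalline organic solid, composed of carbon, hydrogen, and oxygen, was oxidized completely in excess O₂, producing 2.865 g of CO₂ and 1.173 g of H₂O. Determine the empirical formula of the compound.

C2H4O

mol C = 2.865 g CO₂ ÷ 44.009 g/mol = 0.065100 mol
mol H = 2 × 1.173 g H₂O ÷ 18.015 g/mol = 0.13022 mol
mass O = 1.434 − (0.78192 + 0.13127) = 0.52081 g → mol O = 0.52081 ÷ 15.999 = 0.032553 mol
Divide by the smallest (0.032553 mol): C 2.000, H 4.000, O 1.000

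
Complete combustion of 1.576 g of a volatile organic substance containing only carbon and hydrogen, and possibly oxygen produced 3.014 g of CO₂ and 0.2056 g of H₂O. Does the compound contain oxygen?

yes

mol C = 3.014 g CO₂ ÷ 44.009 g/mol = 0.068486 mol
mol H = 2 × 0.2056 g H₂O ÷ 18.015 g/mol = 0.022825 mol
C and H account for only 0.84559 g of the 1.576 g sample; the remaining 0.73041 g must be oxygen.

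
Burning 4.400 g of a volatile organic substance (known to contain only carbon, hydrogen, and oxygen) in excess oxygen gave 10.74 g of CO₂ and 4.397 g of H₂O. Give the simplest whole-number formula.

mol C = 10.74 g CO₂ ÷ 44.009 g/mol = 0.24404 mol
mol H = 2 × 4.397 g H₂O ÷ 18.015 g/mol = 0.48815 mol
mass O = 4.400 − (2.9312 + 0.49205) = 0.97677 g → mol O = 0.97677 ÷ 15.999 = 0.061052 mol
Divide by the smallest (0.061052 mol): C 3.997, H 7.996, O 1.000

C4H8O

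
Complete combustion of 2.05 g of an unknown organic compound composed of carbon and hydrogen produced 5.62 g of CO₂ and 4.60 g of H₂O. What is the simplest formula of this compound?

mol C = 5.62 g CO₂ ÷ 44.009 g/mol = 0.1277 mol
mol H = 2 × 4.60 g H₂O ÷ 18.015 g/mol = 0.5107 mol
Divide by the smallest (0.1277 mol): C 1.000, H 3.999

CH4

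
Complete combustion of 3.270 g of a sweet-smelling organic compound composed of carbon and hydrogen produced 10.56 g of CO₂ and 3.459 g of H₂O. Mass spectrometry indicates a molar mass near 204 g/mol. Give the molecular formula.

mol C = 10.56 g CO₂ ÷ 44.009 g/mol = 0.23995 mol
mol H = 2 × 3.459 g H₂O ÷ 18.015 g/mol = 0.38401 mol
Divide by the smallest (0.23995 mol): C 1.000, H 1.600
Multiplying each by 5 gives whole numbers: C 5.00, H 8.00
Empirical formula: C5H8
Empirical-formula mass = 68.12 g/mol; 204 ÷ 68.12 ≈ 3, so the molecular formula is C15H24.

C15H24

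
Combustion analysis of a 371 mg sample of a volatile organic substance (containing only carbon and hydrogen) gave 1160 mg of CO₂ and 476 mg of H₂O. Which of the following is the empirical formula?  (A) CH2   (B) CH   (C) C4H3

mol C = 1.16 g CO₂ ÷ 44.009 g/mol = 0.02636 mol
mol H = 2 × 0.476 g H₂O ÷ 18.015 g/mol = 0.05284 mol
Divide by the smallest (0.02636 mol): C 1.000, H 2.005

(A) CH2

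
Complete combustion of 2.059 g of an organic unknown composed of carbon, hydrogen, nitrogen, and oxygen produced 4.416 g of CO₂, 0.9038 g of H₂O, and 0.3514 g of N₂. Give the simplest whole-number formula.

mol C = 4.416 g CO₂ ÷ 44.009 g/mol = 0.10034 mol
mol H = 2 × 0.9038 g H₂O ÷ 18.015 g/mol = 0.10034 mol
mol N = 2 × 0.3514 g N₂ ÷ 28.014 g/mol = 0.025087 mol
mass O = 2.059 − (1.2052 + 0.10114 + 0.35140) = 0.40124 g → mol O = 0.40124 ÷ 15.999 = 0.025079 mol
Divide by the smallest (0.025079 mol): C 4.001, H 4.001, N 1.000, O 1.000

C4H4NO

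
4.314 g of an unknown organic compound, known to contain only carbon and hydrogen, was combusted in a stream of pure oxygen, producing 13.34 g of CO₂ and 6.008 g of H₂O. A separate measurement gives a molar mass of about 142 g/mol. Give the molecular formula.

mol C = 13.34 g CO₂ ÷ 44.009 g/mol = 0.30312 mol
mol H = 2 × 6.008 g H₂O ÷ 18.015 g/mol = 0.66700 mol
Divide by the smallest (0.30312 mol): C 1.000, H 2.200
Multiplying each by 5 gives whole numbers: C 5.00, H 11.00
Empirical formula: C5H11
Empirical-formula mass = 71.14 g/mol; 142 ÷ 71.14 ≈ 2, so the molecular formula is C10H22.

C10H22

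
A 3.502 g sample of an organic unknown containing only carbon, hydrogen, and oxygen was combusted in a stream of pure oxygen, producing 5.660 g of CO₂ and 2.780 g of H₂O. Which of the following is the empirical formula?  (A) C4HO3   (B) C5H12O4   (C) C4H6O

mol C = 5.660 g CO₂ ÷ 44.009 g/mol = 0.12861 mol
mol H = 2 × 2.780 g H₂O ÷ 18.015 g/mol = 0.30863 mol
mass O = 3.502 − (1.5447 + 0.31110) = 1.6462 g → mol O = 1.6462 ÷ 15.999 = 0.10289 mol
Divide by the smallest (0.10289 mol): C 1.250, H 3.000, O 1.000
Multiplying each by 4 gives whole numbers: C 5.00, H 12.00, O 4.00

(B) C5H12O4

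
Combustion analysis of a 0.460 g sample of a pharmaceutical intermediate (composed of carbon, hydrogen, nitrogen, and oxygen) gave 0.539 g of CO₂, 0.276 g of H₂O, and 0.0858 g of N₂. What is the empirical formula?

mol C = 0.539 g CO₂ ÷ 44.009 g/mol = 0.01225 mol
mol H = 2 × 0.276 g H₂O ÷ 18.015 g/mol = 0.03064 mol
mol N = 2 × 0.0858 g N₂ ÷ 28.014 g/mol = 0.006126 mol
mass O = 0.460 − (0.1471 + 0.03089 + 0.08580) = 0.1962 g → mol O = 0.1962 ÷ 15.999 = 0.01226 mol
Divide by the smallest (0.006126 mol): C 1.999, H 5.002, N 1.000, O 2.002

C2H5NO2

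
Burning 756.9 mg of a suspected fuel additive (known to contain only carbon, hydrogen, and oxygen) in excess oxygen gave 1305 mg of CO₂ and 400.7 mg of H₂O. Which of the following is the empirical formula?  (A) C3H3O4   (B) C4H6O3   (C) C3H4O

mol C = 1.305 g CO₂ ÷ 44.009 g/mol = 0.029653 mol
mol H = 2 × 0.4007 g H₂O ÷ 18.015 g/mol = 0.044485 mol
mass O = 0.7569 − (0.35616 + 0.044841) = 0.35590 g → mol O = 0.35590 ÷ 15.999 = 0.022245 mol
Divide by the smallest (0.022245 mol): C 1.333, H 2.000, O 1.000
Multiplying each by 3 gives whole numbers: C 4.00, H 6.00, O 3.00

(B) C4H6O3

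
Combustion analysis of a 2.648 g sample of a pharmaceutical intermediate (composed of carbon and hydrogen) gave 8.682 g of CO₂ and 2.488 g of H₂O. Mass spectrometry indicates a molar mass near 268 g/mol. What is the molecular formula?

C20H28

mol C = 8.682 g CO₂ ÷ 44.009 g/mol = 0.19728 mol
mol H = 2 × 2.488 g H₂O ÷ 18.015 g/mol = 0.27621 mol
Divide by the smallest (0.19728 mol): C 1.000, H 1.400
Multiplying each by 5 gives whole numbers: C 5.00, H 7.00
Empirical formula: C5H7
Empirical-formula mass = 67.11 g/mol; 268 ÷ 67.11 ≈ 4, so the molecular formula is C20H28.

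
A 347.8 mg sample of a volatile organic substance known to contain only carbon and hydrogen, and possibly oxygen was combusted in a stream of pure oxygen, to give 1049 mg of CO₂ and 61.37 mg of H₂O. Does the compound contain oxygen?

mol C = 1.049 g CO₂ ÷ 44.009 g/mol = 0.023836 mol
mol H = 2 × 0.06137 g H₂O ÷ 18.015 g/mol = 0.0068132 mol
C and H account for only 0.29316 g of the 0.3478 g sample; the remaining 0.054638 g must be oxygen.

yes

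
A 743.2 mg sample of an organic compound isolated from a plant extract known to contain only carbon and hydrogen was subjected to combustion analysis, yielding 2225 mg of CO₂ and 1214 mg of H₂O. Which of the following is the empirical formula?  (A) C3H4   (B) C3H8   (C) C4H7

(B) C3H8

mol C = 2.225 g CO₂ ÷ 44.009 g/mol = 0.050558 mol
mol H = 2 × 1.214 g H₂O ÷ 18.015 g/mol = 0.13478 mol
Divide by the smallest (0.050558 mol): C 1.000, H 2.666
Multiplying each by 3 gives whole numbers: C 3.00, H 8.00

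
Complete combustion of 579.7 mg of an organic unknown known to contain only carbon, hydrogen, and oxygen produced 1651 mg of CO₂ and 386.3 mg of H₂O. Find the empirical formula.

C7H8O

mol C = 1.651 g CO₂ ÷ 44.009 g/mol = 0.037515 mol
mol H = 2 × 0.3863 g H₂O ÷ 18.015 g/mol = 0.042886 mol
mass O = 0.5797 − (0.45059 + 0.043230) = 0.085877 g → mol O = 0.085877 ÷ 15.999 = 0.0053677 mol
Divide by the smallest (0.0053677 mol): C 6.989, H 7.990, O 1.000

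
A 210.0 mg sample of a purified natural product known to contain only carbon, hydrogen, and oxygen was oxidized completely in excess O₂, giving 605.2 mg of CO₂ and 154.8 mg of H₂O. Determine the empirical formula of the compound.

C8H10O

mol C = 0.6052 g CO₂ ÷ 44.009 g/mol = 0.013752 mol
mol H = 2 × 0.1548 g H₂O ÷ 18.015 g/mol = 0.017186 mol
mass O = 0.2100 − (0.16517 + 0.017323) = 0.027505 g → mol O = 0.027505 ÷ 15.999 = 0.0017192 mol
Divide by the smallest (0.0017192 mol): C 7.999, H 9.997, O 1.000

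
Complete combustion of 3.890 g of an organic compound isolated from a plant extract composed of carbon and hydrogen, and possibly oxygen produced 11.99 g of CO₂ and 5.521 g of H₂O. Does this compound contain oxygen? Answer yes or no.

mol C = 11.99 g CO₂ ÷ 44.009 g/mol = 0.27244 mol
mol H = 2 × 5.521 g H₂O ÷ 18.015 g/mol = 0.61293 mol
C and H together account for 3.8902 g — essentially the entire 3.890 g sample — so the compound contains no oxygen.

no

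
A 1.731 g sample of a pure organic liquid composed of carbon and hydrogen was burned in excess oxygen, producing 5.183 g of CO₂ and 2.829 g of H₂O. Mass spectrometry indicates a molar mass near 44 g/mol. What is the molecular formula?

C3H8

mol C = 5.183 g CO₂ ÷ 44.009 g/mol = 0.11777 mol
mol H = 2 × 2.829 g H₂O ÷ 18.015 g/mol = 0.31407 mol
Divide by the smallest (0.11777 mol): C 1.000, H 2.667
Multiplying each by 3 gives whole numbers: C 3.00, H 8.00
Empirical formula: C3H8
Empirical-formula mass = 44.10 g/mol; 44 ÷ 44.10 ≈ 1, so the molecular formula is C3H8.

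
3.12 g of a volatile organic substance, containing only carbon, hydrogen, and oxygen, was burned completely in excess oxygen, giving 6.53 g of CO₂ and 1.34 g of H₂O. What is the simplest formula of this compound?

C2H2O

mol C = 6.53 g CO₂ ÷ 44.009 g/mol = 0.1484 mol
mol H = 2 × 1.34 g H₂O ÷ 18.015 g/mol = 0.1488 mol
mass O = 3.12 − (1.782 + 0.1500) = 1.188 g → mol O = 1.188 ÷ 15.999 = 0.07425 mol
Divide by the smallest (0.07425 mol): C 1.998, H 2.004, O 1.000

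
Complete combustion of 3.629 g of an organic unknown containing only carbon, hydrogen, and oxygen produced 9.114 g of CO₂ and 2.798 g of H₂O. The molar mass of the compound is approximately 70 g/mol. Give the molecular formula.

mol C = 9.114 g CO₂ ÷ 44.009 g/mol = 0.20709 mol
mol H = 2 × 2.798 g H₂O ÷ 18.015 g/mol = 0.31063 mol
mass O = 3.629 − (2.4874 + 0.31312) = 0.82848 g → mol O = 0.82848 ÷ 15.999 = 0.051783 mol
Divide by the smallest (0.051783 mol): C 3.999, H 5.999, O 1.000
Empirical formula: C4H6O
Empirical-formula mass = 70.09 g/mol; 70 ÷ 70.09 ≈ 1, so the molecular formula is C4H6O.

C4H6O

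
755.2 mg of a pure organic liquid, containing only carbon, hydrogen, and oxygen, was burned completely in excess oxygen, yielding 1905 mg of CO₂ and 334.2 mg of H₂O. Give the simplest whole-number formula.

C7H6O2

mol C = 1.905 g CO₂ ÷ 44.009 g/mol = 0.043287 mol
mol H = 2 × 0.3342 g H₂O ÷ 18.015 g/mol = 0.037102 mol
mass O = 0.7552 − (0.51992 + 0.037399) = 0.19789 g → mol O = 0.19789 ÷ 15.999 = 0.012369 mol
Divide by the smallest (0.012369 mol): C 3.500, H 3.000, O 1.000
Multiplying each by 2 gives whole numbers: C 7.00, H 6.00, O 2.00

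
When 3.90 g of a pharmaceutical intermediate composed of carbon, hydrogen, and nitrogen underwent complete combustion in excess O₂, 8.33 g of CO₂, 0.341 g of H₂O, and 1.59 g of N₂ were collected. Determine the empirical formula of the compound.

mol C = 8.33 g CO₂ ÷ 44.009 g/mol = 0.1893 mol
mol H = 2 × 0.341 g H₂O ÷ 18.015 g/mol = 0.03786 mol
mol N = 2 × 1.59 g N₂ ÷ 28.014 g/mol = 0.1135 mol
Divide by the smallest (0.03786 mol): C 5.000, H 1.000, N 2.998

C5HN3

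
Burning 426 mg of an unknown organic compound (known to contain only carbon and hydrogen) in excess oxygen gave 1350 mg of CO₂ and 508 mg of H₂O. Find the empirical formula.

mol C = 1.35 g CO₂ ÷ 44.009 g/mol = 0.03068 mol
mol H = 2 × 0.508 g H₂O ÷ 18.015 g/mol = 0.05640 mol
Divide by the smallest (0.03068 mol): C 1.000, H 1.839
Multiplying each by 6 gives whole numbers: C 6.00, H 11.03

C6H11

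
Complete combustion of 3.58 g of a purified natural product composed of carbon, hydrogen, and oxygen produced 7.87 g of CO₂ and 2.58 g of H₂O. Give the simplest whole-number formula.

mol C = 7.87 g CO₂ ÷ 44.009 g/mol = 0.1788 mol
mol H = 2 × 2.58 g H₂O ÷ 18.015 g/mol = 0.2864 mol
mass O = 3.58 − (2.148 + 0.2887) = 1.143 g → mol O = 1.143 ÷ 15.999 = 0.07147 mol
Divide by the smallest (0.07147 mol): C 2.502, H 4.008, O 1.000
Multiplying each by 2 gives whole numbers: C 5.00, H 8.02, O 2.00

C5H8O2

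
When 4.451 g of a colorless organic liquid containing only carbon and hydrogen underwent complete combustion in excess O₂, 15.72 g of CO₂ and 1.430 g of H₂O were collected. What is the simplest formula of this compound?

mol C = 15.72 g CO₂ ÷ 44.009 g/mol = 0.35720 mol
mol H = 2 × 1.430 g H₂O ÷ 18.015 g/mol = 0.15876 mol
Divide by the smallest (0.15876 mol): C 2.250, H 1.000
Multiplying each by 4 gives whole numbers: C 9.00, H 4.00

C9H4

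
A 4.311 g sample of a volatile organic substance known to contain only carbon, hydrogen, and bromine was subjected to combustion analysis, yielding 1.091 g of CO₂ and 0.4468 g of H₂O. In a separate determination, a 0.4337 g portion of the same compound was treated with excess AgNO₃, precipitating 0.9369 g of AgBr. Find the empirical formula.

mol C = 1.091 g CO₂ ÷ 44.009 g/mol = 0.024790 mol
mol H = 2 × 0.4468 g H₂O ÷ 18.015 g/mol = 0.049603 mol
From the AgBr data: mol Br per gram of compound = (0.9369 ÷ 187.772) ÷ 0.4337 = 0.011505 mol/g, so in the 4.311 g combustion sample mol Br = 0.049596 mol
Divide by the smallest (0.024790 mol): C 1.000, H 2.001, Br 2.001

CH2Br2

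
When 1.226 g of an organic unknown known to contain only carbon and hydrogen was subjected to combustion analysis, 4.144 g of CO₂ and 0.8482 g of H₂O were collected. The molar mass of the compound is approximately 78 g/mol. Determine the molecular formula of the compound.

mol C = 4.144 g CO₂ ÷ 44.009 g/mol = 0.094163 mol
mol H = 2 × 0.8482 g H₂O ÷ 18.015 g/mol = 0.094166 mol
Divide by the smallest (0.094163 mol): C 1.000, H 1.000
Empirical formula: CH
Empirical-formula mass = 13.02 g/mol; 78 ÷ 13.02 ≈ 6, so the molecular formula is C6H6.

C6H6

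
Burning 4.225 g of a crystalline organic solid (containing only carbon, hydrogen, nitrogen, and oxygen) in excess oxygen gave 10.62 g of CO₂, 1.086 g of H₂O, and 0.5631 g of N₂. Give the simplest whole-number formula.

C6H3NO

mol C = 10.62 g CO₂ ÷ 44.009 g/mol = 0.24131 mol
mol H = 2 × 1.086 g H₂O ÷ 18.015 g/mol = 0.12057 mol
mol N = 2 × 0.5631 g N₂ ÷ 28.014 g/mol = 0.040201 mol
mass O = 4.225 − (2.8984 + 0.12153 + 0.56310) = 0.64194 g → mol O = 0.64194 ÷ 15.999 = 0.040124 mol
Divide by the smallest (0.040124 mol): C 6.014, H 3.005, N 1.002, O 1.000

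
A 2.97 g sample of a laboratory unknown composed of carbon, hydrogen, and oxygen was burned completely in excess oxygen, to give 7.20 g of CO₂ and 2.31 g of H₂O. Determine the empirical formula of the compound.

C7H11O2

mol C = 7.20 g CO₂ ÷ 44.009 g/mol = 0.1636 mol
mol H = 2 × 2.31 g H₂O ÷ 18.015 g/mol = 0.2565 mol
mass O = 2.97 − (1.965 + 0.2585) = 0.7465 g → mol O = 0.7465 ÷ 15.999 = 0.04666 mol
Divide by the smallest (0.04666 mol): C 3.507, H 5.497, O 1.000
Multiplying each by 2 gives whole numbers: C 7.01, H 10.99, O 2.00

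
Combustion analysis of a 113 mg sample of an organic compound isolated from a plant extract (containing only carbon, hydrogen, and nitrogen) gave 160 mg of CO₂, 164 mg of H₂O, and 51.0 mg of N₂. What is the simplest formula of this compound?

mol C = 0.160 g CO₂ ÷ 44.009 g/mol = 0.003636 mol
mol H = 2 × 0.164 g H₂O ÷ 18.015 g/mol = 0.01821 mol
mol N = 2 × 0.0510 g N₂ ÷ 28.014 g/mol = 0.003641 mol
Divide by the smallest (0.003636 mol): C 1.000, H 5.008, N 1.001

CH5N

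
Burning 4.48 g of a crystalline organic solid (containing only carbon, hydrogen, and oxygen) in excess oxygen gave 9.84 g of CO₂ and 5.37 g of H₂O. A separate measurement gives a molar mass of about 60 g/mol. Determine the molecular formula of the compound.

mol C = 9.84 g CO₂ ÷ 44.009 g/mol = 0.2236 mol
mol H = 2 × 5.37 g H₂O ÷ 18.015 g/mol = 0.5962 mol
mass O = 4.48 − (2.686 + 0.6009) = 1.194 g → mol O = 1.194 ÷ 15.999 = 0.07460 mol
Divide by the smallest (0.07460 mol): C 2.997, H 7.992, O 1.000
Empirical formula: C3H8O
Empirical-formula mass = 60.10 g/mol; 60 ÷ 60.10 ≈ 1, so the molecular formula is C3H8O.

C3H8O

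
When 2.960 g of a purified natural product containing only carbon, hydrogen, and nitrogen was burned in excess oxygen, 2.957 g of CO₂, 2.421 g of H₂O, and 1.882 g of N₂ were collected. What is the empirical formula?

CH4N2

mol C = 2.957 g CO₂ ÷ 44.009 g/mol = 0.067191 mol
mol H = 2 × 2.421 g H₂O ÷ 18.015 g/mol = 0.26878 mol
mol N = 2 × 1.882 g N₂ ÷ 28.014 g/mol = 0.13436 mol
Divide by the smallest (0.067191 mol): C 1.000, H 4.000, N 2.000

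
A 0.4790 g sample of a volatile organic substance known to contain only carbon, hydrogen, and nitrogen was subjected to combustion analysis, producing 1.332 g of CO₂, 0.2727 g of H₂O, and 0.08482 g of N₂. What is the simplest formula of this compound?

C5H5N

mol C = 1.332 g CO₂ ÷ 44.009 g/mol = 0.030267 mol
mol H = 2 × 0.2727 g H₂O ÷ 18.015 g/mol = 0.030275 mol
mol N = 2 × 0.08482 g N₂ ÷ 28.014 g/mol = 0.0060555 mol
Divide by the smallest (0.0060555 mol): C 4.998, H 5.000, N 1.000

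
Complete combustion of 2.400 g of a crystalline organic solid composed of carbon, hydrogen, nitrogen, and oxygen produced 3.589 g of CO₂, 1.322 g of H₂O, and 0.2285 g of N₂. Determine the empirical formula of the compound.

C5H9NO4

mol C = 3.589 g CO₂ ÷ 44.009 g/mol = 0.081552 mol
mol H = 2 × 1.322 g H₂O ÷ 18.015 g/mol = 0.14677 mol
mol N = 2 × 0.2285 g N₂ ÷ 28.014 g/mol = 0.016313 mol
mass O = 2.400 − (0.97952 + 0.14794 + 0.22850) = 1.0440 g → mol O = 1.0440 ÷ 15.999 = 0.065257 mol
Divide by the smallest (0.016313 mol): C 4.999, H 8.997, N 1.000, O 4.000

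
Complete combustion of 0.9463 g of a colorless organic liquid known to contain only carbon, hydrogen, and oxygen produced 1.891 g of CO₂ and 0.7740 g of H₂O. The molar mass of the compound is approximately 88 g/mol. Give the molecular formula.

C4H8O2

mol C = 1.891 g CO₂ ÷ 44.009 g/mol = 0.042968 mol
mol H = 2 × 0.7740 g H₂O ÷ 18.015 g/mol = 0.085928 mol
mass O = 0.9463 − (0.51609 + 0.086616) = 0.34359 g → mol O = 0.34359 ÷ 15.999 = 0.021476 mol
Divide by the smallest (0.021476 mol): C 2.001, H 4.001, O 1.000
Empirical formula: C2H4O
Empirical-formula mass = 44.05 g/mol; 88 ÷ 44.05 ≈ 2, so the molecular formula is C4H8O2.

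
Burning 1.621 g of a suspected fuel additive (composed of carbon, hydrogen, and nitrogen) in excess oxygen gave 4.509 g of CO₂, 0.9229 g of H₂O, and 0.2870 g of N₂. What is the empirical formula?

C5H5N

mol C = 4.509 g CO₂ ÷ 44.009 g/mol = 0.10246 mol
mol H = 2 × 0.9229 g H₂O ÷ 18.015 g/mol = 0.10246 mol
mol N = 2 × 0.2870 g N₂ ÷ 28.014 g/mol = 0.020490 mol
Divide by the smallest (0.020490 mol): C 5.000, H 5.001, N 1.000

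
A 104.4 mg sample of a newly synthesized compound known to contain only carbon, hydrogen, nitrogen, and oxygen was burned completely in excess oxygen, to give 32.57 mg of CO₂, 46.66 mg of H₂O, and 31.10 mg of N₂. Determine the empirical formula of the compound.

mol C = 0.03257 g CO₂ ÷ 44.009 g/mol = 0.00074008 mol
mol H = 2 × 0.04666 g H₂O ÷ 18.015 g/mol = 0.0051801 mol
mol N = 2 × 0.03110 g N₂ ÷ 28.014 g/mol = 0.0022203 mol
mass O = 0.1044 − (0.0088891 + 0.0052216 + 0.031100) = 0.059189 g → mol O = 0.059189 ÷ 15.999 = 0.0036996 mol
Divide by the smallest (0.00074008 mol): C 1.000, H 6.999, N 3.000, O 4.999

CH7N3O5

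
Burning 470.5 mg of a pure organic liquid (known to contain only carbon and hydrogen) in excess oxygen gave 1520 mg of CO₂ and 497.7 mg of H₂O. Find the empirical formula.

C5H8

mol C = 1.520 g CO₂ ÷ 44.009 g/mol = 0.034538 mol
mol H = 2 × 0.4977 g H₂O ÷ 18.015 g/mol = 0.055254 mol
Divide by the smallest (0.034538 mol): C 1.000, H 1.600
Multiplying each by 5 gives whole numbers: C 5.00, H 8.00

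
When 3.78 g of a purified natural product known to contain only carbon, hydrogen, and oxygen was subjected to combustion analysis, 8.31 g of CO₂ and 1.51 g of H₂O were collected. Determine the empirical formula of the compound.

mol C = 8.31 g CO₂ ÷ 44.009 g/mol = 0.1888 mol
mol H = 2 × 1.51 g H₂O ÷ 18.015 g/mol = 0.1676 mol
mass O = 3.78 − (2.268 + 0.1690) = 1.343 g → mol O = 1.343 ÷ 15.999 = 0.08395 mol
Divide by the smallest (0.08395 mol): C 2.249, H 1.997, O 1.000
Multiplying each by 4 gives whole numbers: C 9.00, H 7.99, O 4.00

C9H8O4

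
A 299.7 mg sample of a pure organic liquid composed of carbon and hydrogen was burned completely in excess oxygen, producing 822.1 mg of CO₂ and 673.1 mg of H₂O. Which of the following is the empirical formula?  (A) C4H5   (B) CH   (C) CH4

mol C = 0.8221 g CO₂ ÷ 44.009 g/mol = 0.018680 mol
mol H = 2 × 0.6731 g H₂O ÷ 18.015 g/mol = 0.074727 mol
Divide by the smallest (0.018680 mol): C 1.000, H 4.000

(C) CH4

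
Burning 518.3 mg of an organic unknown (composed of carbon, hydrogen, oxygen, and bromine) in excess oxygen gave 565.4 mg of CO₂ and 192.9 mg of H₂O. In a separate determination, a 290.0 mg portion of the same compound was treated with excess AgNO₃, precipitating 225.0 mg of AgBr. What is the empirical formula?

C6H10BrO5

mol C = 0.5654 g CO₂ ÷ 44.009 g/mol = 0.012847 mol
mol H = 2 × 0.1929 g H₂O ÷ 18.015 g/mol = 0.021415 mol
From the AgBr data: mol Br per gram of compound = (0.2250 ÷ 187.772) ÷ 0.2900 = 0.0041319 mol/g, so in the 0.5183 g combustion sample mol Br = 0.0021416 mol
mass O = 0.5183 − (0.15431 + 0.021587 + 0.17112) = 0.17128 g → mol O = 0.17128 ÷ 15.999 = 0.010706 mol
Divide by the smallest (0.0021416 mol): C 5.999, H 10.000, Br 1.000, O 4.999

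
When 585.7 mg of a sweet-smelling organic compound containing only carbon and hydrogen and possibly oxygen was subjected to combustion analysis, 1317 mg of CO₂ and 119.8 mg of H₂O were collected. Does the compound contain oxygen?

mol C = 1.317 g CO₂ ÷ 44.009 g/mol = 0.029926 mol
mol H = 2 × 0.1198 g H₂O ÷ 18.015 g/mol = 0.013300 mol
C and H account for only 0.37284 g of the 0.5857 g sample; the remaining 0.21286 g must be oxygen.

yes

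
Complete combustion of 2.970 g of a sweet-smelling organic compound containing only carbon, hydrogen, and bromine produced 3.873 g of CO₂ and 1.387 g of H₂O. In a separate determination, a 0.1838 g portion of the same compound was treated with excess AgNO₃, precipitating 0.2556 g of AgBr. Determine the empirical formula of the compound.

C4H7Br

mol C = 3.873 g CO₂ ÷ 44.009 g/mol = 0.088005 mol
mol H = 2 × 1.387 g H₂O ÷ 18.015 g/mol = 0.15398 mol
From the AgBr data: mol Br per gram of compound = (0.2556 ÷ 187.772) ÷ 0.1838 = 0.0074060 mol/g, so in the 2.970 g combustion sample mol Br = 0.021996 mol
Divide by the smallest (0.021996 mol): C 4.001, H 7.001, Br 1.000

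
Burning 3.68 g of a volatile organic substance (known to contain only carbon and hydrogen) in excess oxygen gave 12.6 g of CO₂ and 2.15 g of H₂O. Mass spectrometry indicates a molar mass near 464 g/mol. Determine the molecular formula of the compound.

C36H30

mol C = 12.6 g CO₂ ÷ 44.009 g/mol = 0.2863 mol
mol H = 2 × 2.15 g H₂O ÷ 18.015 g/mol = 0.2387 mol
Divide by the smallest (0.2387 mol): C 1.199, H 1.000
Multiplying each by 5 gives whole numbers: C 6.00, H 5.00
Empirical formula: C6H5
Empirical-formula mass = 77.11 g/mol; 464 ÷ 77.11 ≈ 6, so the molecular formula is C36H30.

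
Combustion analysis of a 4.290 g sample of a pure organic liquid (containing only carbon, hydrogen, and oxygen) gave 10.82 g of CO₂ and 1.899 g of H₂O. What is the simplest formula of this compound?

mol C = 10.82 g CO₂ ÷ 44.009 g/mol = 0.24586 mol
mol H = 2 × 1.899 g H₂O ÷ 18.015 g/mol = 0.21082 mol
mass O = 4.290 − (2.9530 + 0.21251) = 1.1245 g → mol O = 1.1245 ÷ 15.999 = 0.070284 mol
Divide by the smallest (0.070284 mol): C 3.498, H 3.000, O 1.000
Multiplying each by 2 gives whole numbers: C 7.00, H 6.00, O 2.00

C7H6O2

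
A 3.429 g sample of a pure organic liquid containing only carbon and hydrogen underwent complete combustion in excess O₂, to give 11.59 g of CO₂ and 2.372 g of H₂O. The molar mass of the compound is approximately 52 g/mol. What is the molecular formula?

mol C = 11.59 g CO₂ ÷ 44.009 g/mol = 0.26336 mol
mol H = 2 × 2.372 g H₂O ÷ 18.015 g/mol = 0.26334 mol
Divide by the smallest (0.26334 mol): C 1.000, H 1.000
Empirical formula: CH
Empirical-formula mass = 13.02 g/mol; 52 ÷ 13.02 ≈ 4, so the molecular formula is C4H4.

C4H4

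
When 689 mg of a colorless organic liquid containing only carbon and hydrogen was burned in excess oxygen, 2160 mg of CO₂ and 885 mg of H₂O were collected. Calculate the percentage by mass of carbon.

mol C = 2.16 g CO₂ ÷ 44.009 g/mol = 0.04908 mol
mol H = 2 × 0.885 g H₂O ÷ 18.015 g/mol = 0.09825 mol
mass % C = 0.5895 g ÷ 0.689 g × 100%

85.6%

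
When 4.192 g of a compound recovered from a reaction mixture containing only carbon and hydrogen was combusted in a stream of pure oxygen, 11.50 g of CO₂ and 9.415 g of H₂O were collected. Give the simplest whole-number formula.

mol C = 11.50 g CO₂ ÷ 44.009 g/mol = 0.26131 mol
mol H = 2 × 9.415 g H₂O ÷ 18.015 g/mol = 1.0452 mol
Divide by the smallest (0.26131 mol): C 1.000, H 4.000

CH4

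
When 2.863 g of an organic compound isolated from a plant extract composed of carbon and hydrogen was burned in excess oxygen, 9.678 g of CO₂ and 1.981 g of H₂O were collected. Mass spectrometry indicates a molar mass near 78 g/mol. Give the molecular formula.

mol C = 9.678 g CO₂ ÷ 44.009 g/mol = 0.21991 mol
mol H = 2 × 1.981 g H₂O ÷ 18.015 g/mol = 0.21993 mol
Divide by the smallest (0.21991 mol): C 1.000, H 1.000
Empirical formula: CH
Empirical-formula mass = 13.02 g/mol; 78 ÷ 13.02 ≈ 6, so the molecular formula is C6H6.

C6H6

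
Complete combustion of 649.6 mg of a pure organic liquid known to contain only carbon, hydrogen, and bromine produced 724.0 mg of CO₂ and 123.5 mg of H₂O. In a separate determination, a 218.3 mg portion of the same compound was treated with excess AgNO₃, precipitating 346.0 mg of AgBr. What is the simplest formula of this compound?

C6H5Br2

mol C = 0.7240 g CO₂ ÷ 44.009 g/mol = 0.016451 mol
mol H = 2 × 0.1235 g H₂O ÷ 18.015 g/mol = 0.013711 mol
From the AgBr data: mol Br per gram of compound = (0.3460 ÷ 187.772) ÷ 0.2183 = 0.0084410 mol/g, so in the 0.6496 g combustion sample mol Br = 0.0054832 mol
Divide by the smallest (0.0054832 mol): C 3.000, H 2.500, Br 1.000
Multiplying each by 2 gives whole numbers: C 6.00, H 5.00, Br 2.00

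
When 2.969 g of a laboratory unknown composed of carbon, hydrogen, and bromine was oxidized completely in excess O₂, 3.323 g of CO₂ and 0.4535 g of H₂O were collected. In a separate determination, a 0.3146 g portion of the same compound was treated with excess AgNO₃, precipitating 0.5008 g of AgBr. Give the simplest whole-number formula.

C3H2Br

mol C = 3.323 g CO₂ ÷ 44.009 g/mol = 0.075507 mol
mol H = 2 × 0.4535 g H₂O ÷ 18.015 g/mol = 0.050347 mol
From the AgBr data: mol Br per gram of compound = (0.5008 ÷ 187.772) ÷ 0.3146 = 0.0084776 mol/g, so in the 2.969 g combustion sample mol Br = 0.025170 mol
Divide by the smallest (0.025170 mol): C 3.000, H 2.000, Br 1.000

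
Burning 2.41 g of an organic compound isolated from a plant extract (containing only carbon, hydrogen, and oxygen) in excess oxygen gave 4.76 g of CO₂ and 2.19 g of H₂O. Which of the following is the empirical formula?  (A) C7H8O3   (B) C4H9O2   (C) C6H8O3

(B) C4H9O2

mol C = 4.76 g CO₂ ÷ 44.009 g/mol = 0.1082 mol
mol H = 2 × 2.19 g H₂O ÷ 18.015 g/mol = 0.2431 mol
mass O = 2.41 − (1.299 + 0.2451) = 0.8658 g → mol O = 0.8658 ÷ 15.999 = 0.05412 mol
Divide by the smallest (0.05412 mol): C 1.999, H 4.493, O 1.000
Multiplying each by 2 gives whole numbers: C 4.00, H 8.99, O 2.00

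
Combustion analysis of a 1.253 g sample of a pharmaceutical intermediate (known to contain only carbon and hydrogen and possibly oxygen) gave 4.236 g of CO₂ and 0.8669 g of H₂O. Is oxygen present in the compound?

no

mol C = 4.236 g CO₂ ÷ 44.009 g/mol = 0.096253 mol
mol H = 2 × 0.8669 g H₂O ÷ 18.015 g/mol = 0.096242 mol
C and H together account for 1.2531 g — essentially the entire 1.253 g sample — so the compound contains no oxygen.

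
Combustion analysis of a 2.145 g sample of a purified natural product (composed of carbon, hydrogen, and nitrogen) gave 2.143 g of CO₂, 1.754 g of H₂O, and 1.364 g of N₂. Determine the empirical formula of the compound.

CH4N2

mol C = 2.143 g CO₂ ÷ 44.009 g/mol = 0.048695 mol
mol H = 2 × 1.754 g H₂O ÷ 18.015 g/mol = 0.19473 mol
mol N = 2 × 1.364 g N₂ ÷ 28.014 g/mol = 0.097380 mol
Divide by the smallest (0.048695 mol): C 1.000, H 3.999, N 2.000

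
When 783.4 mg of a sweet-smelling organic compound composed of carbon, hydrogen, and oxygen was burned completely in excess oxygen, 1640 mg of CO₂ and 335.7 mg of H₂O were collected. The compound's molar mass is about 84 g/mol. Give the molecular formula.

C4H4O2

mol C = 1.640 g CO₂ ÷ 44.009 g/mol = 0.037265 mol
mol H = 2 × 0.3357 g H₂O ÷ 18.015 g/mol = 0.037269 mol
mass O = 0.7834 − (0.44759 + 0.037567) = 0.29824 g → mol O = 0.29824 ÷ 15.999 = 0.018641 mol
Divide by the smallest (0.018641 mol): C 1.999, H 1.999, O 1.000
Empirical formula: C2H2O
Empirical-formula mass = 42.04 g/mol; 84 ÷ 42.04 ≈ 2, so the molecular formula is C4H4O2.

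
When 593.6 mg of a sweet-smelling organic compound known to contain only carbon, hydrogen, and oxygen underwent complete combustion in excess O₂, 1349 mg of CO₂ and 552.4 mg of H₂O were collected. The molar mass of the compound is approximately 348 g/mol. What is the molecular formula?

mol C = 1.349 g CO₂ ÷ 44.009 g/mol = 0.030653 mol
mol H = 2 × 0.5524 g H₂O ÷ 18.015 g/mol = 0.061327 mol
mass O = 0.5936 − (0.36817 + 0.061817) = 0.16361 g → mol O = 0.16361 ÷ 15.999 = 0.010226 mol
Divide by the smallest (0.010226 mol): C 2.997, H 5.997, O 1.000
Empirical formula: C3H6O
Empirical-formula mass = 58.08 g/mol; 348 ÷ 58.08 ≈ 6, so the molecular formula is C18H36O6.

C18H36O6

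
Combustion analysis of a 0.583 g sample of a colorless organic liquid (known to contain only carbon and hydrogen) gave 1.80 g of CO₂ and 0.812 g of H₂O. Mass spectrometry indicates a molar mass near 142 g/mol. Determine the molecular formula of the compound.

mol C = 1.80 g CO₂ ÷ 44.009 g/mol = 0.04090 mol
mol H = 2 × 0.812 g H₂O ÷ 18.015 g/mol = 0.09015 mol
Divide by the smallest (0.04090 mol): C 1.000, H 2.204
Multiplying each by 5 gives whole numbers: C 5.00, H 11.02
Empirical formula: C5H11
Empirical-formula mass = 71.14 g/mol; 142 ÷ 71.14 ≈ 2, so the molecular formula is C10H22.

C10H22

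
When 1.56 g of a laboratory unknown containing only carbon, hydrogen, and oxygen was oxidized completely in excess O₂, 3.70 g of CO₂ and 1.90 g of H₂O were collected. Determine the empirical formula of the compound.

C4H10O

mol C = 3.70 g CO₂ ÷ 44.009 g/mol = 0.08407 mol
mol H = 2 × 1.90 g H₂O ÷ 18.015 g/mol = 0.2109 mol
mass O = 1.56 − (1.010 + 0.2126) = 0.3376 g → mol O = 0.3376 ÷ 15.999 = 0.02110 mol
Divide by the smallest (0.02110 mol): C 3.985, H 9.997, O 1.000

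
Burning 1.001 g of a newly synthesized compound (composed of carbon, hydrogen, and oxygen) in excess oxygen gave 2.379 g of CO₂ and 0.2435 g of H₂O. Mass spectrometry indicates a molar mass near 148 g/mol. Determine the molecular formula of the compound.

mol C = 2.379 g CO₂ ÷ 44.009 g/mol = 0.054057 mol
mol H = 2 × 0.2435 g H₂O ÷ 18.015 g/mol = 0.027033 mol
mass O = 1.001 − (0.64928 + 0.027249) = 0.32447 g → mol O = 0.32447 ÷ 15.999 = 0.020281 mol
Divide by the smallest (0.020281 mol): C 2.665, H 1.333, O 1.000
Multiplying each by 3 gives whole numbers: C 8.00, H 4.00, O 3.00
Empirical formula: C8H4O3
Empirical-formula mass = 148.12 g/mol; 148 ÷ 148.12 ≈ 1, so the molecular formula is C8H4O3.

C8H4O3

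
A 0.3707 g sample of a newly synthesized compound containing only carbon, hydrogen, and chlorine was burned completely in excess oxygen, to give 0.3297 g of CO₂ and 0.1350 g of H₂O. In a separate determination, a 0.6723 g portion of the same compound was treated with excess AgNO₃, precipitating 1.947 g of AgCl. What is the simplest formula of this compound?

mol C = 0.3297 g CO₂ ÷ 44.009 g/mol = 0.0074916 mol
mol H = 2 × 0.1350 g H₂O ÷ 18.015 g/mol = 0.014988 mol
From the AgCl data: mol Cl per gram of compound = (1.947 ÷ 143.318) ÷ 0.6723 = 0.020207 mol/g, so in the 0.3707 g combustion sample mol Cl = 0.0074907 mol
Divide by the smallest (0.0074907 mol): C 1.000, H 2.001, Cl 1.000

CH2Cl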